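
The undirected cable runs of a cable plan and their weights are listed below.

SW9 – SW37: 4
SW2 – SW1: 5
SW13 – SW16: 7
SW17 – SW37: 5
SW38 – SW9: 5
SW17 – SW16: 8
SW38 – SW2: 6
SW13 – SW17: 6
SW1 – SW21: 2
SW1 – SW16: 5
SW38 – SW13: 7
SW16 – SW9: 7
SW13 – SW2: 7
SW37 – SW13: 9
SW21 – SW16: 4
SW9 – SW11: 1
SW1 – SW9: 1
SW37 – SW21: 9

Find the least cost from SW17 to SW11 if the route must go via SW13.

Best SW17 to SW13: SW17–SW13 costing 6
Best SW13 to SW11: SW13–SW38–SW9–SW11 costing 13
Total via SW13: 6 + 13 = 19.

19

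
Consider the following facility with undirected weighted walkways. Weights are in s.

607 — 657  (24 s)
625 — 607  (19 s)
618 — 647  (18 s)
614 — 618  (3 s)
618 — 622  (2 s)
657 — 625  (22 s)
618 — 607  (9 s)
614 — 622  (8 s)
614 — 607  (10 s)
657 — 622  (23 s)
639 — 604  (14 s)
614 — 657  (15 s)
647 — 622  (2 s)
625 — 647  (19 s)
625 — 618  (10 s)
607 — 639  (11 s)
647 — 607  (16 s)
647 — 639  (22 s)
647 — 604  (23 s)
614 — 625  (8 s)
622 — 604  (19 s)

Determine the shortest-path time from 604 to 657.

Running Dijkstra from 604:
604: 0
639: 14  (via 604)
622: 19  (via 604)
618: 21  (via 622)
647: 21  (via 622)
614: 24  (via 618)
607: 25  (via 639)
625: 31  (via 618)
657: 39  (via 614)
Shortest route: 604 → 622 → 618 → 614 → 657 = 39 s.

39 s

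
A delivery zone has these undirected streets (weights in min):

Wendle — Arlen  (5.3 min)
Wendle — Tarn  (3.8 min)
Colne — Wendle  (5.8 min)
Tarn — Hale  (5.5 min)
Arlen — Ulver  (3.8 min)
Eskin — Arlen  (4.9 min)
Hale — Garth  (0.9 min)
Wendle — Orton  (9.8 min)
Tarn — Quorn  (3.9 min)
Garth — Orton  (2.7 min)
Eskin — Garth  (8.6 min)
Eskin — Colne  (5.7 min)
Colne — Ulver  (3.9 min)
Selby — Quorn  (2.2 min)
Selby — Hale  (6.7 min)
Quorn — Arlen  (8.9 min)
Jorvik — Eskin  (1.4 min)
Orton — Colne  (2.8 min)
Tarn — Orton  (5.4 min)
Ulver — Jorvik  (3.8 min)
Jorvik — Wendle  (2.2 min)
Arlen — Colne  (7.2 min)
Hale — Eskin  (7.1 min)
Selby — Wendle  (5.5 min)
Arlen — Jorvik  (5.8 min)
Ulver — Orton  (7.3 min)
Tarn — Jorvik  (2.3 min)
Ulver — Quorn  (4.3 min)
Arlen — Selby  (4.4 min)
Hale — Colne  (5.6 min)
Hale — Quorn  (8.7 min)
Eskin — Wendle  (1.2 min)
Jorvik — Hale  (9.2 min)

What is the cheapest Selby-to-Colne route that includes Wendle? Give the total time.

Shortest Selby→Wendle: Selby–Wendle = 5.5
Best Wendle to Colne: Wendle–Colne costing 5.8
Total via Wendle: 5.5 + 5.8 = 11.3 min.

11.3 min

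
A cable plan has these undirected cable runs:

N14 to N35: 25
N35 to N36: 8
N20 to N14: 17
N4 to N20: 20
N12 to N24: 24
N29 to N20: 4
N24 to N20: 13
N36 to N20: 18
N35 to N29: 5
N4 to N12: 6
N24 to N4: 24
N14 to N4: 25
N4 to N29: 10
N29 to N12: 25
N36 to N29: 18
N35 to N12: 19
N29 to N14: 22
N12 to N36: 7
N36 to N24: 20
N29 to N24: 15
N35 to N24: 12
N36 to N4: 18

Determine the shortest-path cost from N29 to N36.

Running Dijkstra from N29:
N29: 0
N20: 4  (via N29)
N35: 5  (via N29)
N4: 10  (via N29)
N36: 13  (via N35)
Shortest route: N29–N35–N36 = 13.

13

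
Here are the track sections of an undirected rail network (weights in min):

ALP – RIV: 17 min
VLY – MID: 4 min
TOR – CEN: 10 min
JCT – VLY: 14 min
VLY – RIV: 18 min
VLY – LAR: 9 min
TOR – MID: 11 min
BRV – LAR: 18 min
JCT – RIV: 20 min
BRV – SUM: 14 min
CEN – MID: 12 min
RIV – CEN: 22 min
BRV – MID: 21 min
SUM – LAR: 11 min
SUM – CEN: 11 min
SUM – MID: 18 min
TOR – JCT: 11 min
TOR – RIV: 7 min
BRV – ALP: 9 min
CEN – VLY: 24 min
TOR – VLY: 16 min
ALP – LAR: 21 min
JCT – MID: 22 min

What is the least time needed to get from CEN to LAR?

Candidate routes:
CEN–SUM–LAR: 11+11 = 22
CEN–MID–VLY–LAR: 12+4+9 = 25
Cheapest is CEN–SUM–LAR at 22 min.

22 min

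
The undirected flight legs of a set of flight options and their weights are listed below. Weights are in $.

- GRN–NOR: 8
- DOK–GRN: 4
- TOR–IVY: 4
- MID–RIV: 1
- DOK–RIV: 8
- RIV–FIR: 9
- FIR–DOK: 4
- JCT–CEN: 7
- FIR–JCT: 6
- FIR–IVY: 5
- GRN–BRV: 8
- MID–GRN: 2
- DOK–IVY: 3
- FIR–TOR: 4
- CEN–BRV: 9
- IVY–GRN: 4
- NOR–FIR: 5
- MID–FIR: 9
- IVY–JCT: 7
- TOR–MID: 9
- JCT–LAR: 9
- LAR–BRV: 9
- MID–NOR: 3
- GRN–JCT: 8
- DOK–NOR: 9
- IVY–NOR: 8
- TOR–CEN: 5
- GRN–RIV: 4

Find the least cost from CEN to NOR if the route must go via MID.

Shortest CEN→MID: CEN–TOR–MID = 14
Best MID to NOR: MID–NOR costing 3
Total via MID: 14 + 3 = $17.

$17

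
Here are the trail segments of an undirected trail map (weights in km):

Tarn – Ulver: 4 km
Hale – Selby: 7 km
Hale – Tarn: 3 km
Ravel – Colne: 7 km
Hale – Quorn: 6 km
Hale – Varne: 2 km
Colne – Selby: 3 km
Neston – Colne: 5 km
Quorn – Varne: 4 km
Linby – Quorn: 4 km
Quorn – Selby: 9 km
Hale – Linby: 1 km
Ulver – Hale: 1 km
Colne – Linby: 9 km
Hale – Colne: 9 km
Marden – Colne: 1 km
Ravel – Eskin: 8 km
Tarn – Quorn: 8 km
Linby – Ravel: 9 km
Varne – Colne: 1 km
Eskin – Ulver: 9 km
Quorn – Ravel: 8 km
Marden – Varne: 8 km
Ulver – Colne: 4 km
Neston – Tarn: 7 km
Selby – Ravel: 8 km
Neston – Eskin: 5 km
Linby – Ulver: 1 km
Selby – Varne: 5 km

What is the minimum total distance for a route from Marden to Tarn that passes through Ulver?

Shortest Marden→Ulver: Marden–Colne–Ulver = 5
Shortest Ulver→Tarn: Ulver–Tarn = 4
Total via Ulver: 5 + 4 = 9 km.

9 km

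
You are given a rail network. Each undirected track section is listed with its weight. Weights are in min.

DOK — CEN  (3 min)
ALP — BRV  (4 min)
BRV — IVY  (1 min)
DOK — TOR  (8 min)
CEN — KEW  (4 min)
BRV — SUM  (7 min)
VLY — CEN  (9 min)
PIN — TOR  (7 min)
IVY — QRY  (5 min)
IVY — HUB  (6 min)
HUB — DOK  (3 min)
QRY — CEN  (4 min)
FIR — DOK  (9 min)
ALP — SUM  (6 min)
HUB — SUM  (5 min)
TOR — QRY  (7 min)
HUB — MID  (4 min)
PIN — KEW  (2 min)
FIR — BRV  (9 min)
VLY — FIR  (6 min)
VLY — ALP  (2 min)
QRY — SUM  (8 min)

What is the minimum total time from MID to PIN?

Candidate routes:
MID → HUB → DOK → CEN → KEW → PIN: 4+3+3+4+2 = 16
MID → HUB → DOK → TOR → PIN: 4+3+8+7 = 22
The minimum is 16 min via MID → HUB → DOK → CEN → KEW → PIN.

16 min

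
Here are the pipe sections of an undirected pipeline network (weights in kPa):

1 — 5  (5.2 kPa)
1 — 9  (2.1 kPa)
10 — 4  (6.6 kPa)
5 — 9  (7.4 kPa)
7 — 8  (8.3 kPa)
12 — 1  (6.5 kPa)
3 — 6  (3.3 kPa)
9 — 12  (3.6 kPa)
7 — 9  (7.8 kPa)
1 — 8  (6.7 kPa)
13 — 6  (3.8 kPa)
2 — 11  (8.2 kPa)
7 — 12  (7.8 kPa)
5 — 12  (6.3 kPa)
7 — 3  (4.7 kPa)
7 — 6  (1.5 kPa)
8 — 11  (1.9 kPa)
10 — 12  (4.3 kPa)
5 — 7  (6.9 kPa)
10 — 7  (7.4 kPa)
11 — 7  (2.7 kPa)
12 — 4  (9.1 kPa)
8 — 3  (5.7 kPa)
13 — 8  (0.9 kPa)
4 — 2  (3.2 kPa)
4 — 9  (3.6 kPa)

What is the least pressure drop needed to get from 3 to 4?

16.1 kPa

Candidate routes:
3 - 8 - 1 - 9 - 4: 5.7+6.7+2.1+3.6 = 18.1
3 - 6 - 7 - 9 - 4: 3.3+1.5+7.8+3.6 = 16.2
3 - 7 - 10 - 4: 4.7+7.4+6.6 = 18.7
3 - 7 - 9 - 4: 4.7+7.8+3.6 = 16.1
The minimum is 16.1 kPa via 3 - 7 - 9 - 4.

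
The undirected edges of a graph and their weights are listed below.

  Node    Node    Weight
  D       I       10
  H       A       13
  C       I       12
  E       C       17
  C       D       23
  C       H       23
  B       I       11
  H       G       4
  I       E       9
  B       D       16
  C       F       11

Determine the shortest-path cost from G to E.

Shortest distances from G:
G: 0
H: 4  (via G)
A: 17  (via H)
C: 27  (via H)
F: 38  (via C)
I: 39  (via C)
E: 44  (via C)
Shortest route: G → H → C → E = 44.

44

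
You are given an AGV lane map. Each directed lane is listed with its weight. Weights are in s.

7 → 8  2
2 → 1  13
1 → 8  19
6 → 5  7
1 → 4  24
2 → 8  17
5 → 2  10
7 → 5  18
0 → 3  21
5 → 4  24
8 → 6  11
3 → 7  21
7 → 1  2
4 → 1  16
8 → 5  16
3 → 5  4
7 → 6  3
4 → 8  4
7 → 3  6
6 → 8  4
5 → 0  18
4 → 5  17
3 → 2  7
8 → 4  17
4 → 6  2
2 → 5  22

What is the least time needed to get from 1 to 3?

72 s

Candidate routes:
1 - 8 - 5 - 0 - 3: 19+16+18+21 = 74
1 - 4 - 5 - 0 - 3: 24+17+18+21 = 80
1 - 8 - 6 - 5 - 0 - 3: 19+11+7+18+21 = 76
1 - 4 - 6 - 5 - 0 - 3: 24+2+7+18+21 = 72
The minimum is 72 s via 1 - 4 - 6 - 5 - 0 - 3.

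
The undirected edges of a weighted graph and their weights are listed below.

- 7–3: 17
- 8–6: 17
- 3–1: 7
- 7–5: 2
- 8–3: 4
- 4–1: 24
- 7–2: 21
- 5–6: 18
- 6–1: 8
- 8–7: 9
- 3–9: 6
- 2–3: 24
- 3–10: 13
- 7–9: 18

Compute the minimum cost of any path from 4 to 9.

Shortest distances from 4:
4: 0
1: 24  (via 4)
3: 31  (via 1)
6: 32  (via 1)
8: 35  (via 3)
9: 37  (via 3)
Shortest route: 4 → 1 → 3 → 9 = 37.

37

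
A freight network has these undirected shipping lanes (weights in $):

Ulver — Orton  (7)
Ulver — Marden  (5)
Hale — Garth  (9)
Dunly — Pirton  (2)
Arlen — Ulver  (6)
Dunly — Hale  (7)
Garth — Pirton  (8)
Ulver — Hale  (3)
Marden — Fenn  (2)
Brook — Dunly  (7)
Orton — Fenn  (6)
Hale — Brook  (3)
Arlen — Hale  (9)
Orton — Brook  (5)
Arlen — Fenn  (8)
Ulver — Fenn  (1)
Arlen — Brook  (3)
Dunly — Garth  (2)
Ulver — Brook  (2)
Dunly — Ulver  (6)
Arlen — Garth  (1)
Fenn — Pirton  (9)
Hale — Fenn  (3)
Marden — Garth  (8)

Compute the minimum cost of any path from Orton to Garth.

$9

Enumerating some paths:
Orton - Brook - Arlen - Garth: 5+3+1 = 9
Orton - Ulver - Brook - Arlen - Garth: 7+2+3+1 = 13
Orton - Brook - Ulver - Arlen - Garth: 5+2+6+1 = 14
Orton - Fenn - Ulver - Brook - Arlen - Garth: 6+1+2+3+1 = 13
The minimum is $9 via Orton - Brook - Arlen - Garth.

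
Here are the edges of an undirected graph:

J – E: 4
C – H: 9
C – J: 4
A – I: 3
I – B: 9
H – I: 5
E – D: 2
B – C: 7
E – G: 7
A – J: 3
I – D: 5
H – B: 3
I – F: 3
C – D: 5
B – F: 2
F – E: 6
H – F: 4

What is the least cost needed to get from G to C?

Enumerating some paths:
G - E - D - C: 7+2+5 = 14
G - E - J - C: 7+4+4 = 15
Cheapest is G - E - D - C at 14.

14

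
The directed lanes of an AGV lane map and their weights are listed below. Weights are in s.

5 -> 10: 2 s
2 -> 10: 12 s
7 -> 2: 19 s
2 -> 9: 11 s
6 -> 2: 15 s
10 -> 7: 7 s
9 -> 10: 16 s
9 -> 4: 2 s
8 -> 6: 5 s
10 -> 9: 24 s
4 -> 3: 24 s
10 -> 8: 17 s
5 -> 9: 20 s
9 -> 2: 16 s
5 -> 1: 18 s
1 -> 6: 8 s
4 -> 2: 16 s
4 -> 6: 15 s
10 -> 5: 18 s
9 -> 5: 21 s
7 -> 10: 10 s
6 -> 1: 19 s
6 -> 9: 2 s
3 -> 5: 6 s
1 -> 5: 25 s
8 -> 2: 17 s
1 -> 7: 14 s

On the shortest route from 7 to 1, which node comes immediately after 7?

10

Enumerating some paths:
7–10–8–6–1: 10+17+5+19 = 51
7–10–5–1: 10+18+18 = 46
Cheapest is 7–10–5–1 at 46 s.
So from 7 the first move is to 10.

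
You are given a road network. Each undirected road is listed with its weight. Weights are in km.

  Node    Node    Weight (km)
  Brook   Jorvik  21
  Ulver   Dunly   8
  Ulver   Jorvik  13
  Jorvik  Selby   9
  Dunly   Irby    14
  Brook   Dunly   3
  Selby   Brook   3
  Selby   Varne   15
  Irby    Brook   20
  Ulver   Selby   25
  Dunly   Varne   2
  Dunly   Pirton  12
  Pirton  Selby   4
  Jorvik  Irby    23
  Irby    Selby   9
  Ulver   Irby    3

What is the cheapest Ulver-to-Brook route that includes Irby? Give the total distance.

15 km

Best Ulver to Irby: Ulver–Irby costing 3
Best Irby to Brook: Irby–Selby–Brook costing 12
Total via Irby: 3 + 12 = 15 km.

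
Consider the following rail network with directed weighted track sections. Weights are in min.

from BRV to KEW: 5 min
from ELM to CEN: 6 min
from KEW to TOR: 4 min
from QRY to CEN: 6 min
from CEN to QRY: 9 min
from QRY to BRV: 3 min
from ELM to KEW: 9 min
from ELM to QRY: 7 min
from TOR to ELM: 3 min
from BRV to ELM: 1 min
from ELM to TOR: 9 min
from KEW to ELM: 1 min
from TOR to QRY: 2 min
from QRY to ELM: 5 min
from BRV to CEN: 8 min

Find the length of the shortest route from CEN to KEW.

17 min

Settle nodes by increasing distance from CEN:
CEN: 0
QRY: 9  (via CEN)
BRV: 12  (via QRY)
ELM: 13  (via BRV)
KEW: 17  (via BRV)
Shortest route: CEN–QRY–BRV–KEW = 17 min.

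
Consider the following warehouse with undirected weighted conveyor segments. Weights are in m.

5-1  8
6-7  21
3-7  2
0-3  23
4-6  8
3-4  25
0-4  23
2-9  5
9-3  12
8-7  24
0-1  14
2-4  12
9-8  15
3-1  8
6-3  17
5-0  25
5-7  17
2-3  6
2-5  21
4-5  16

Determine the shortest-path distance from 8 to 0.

Settle nodes by increasing distance from 8:
8: 0
9: 15  (via 8)
2: 20  (via 9)
7: 24  (via 8)
3: 26  (via 2)
4: 32  (via 2)
1: 34  (via 3)
6: 40  (via 4)
5: 41  (via 2)
0: 48  (via 1)
Shortest route: 8–9–2–3–1–0 = 48 m.

48 m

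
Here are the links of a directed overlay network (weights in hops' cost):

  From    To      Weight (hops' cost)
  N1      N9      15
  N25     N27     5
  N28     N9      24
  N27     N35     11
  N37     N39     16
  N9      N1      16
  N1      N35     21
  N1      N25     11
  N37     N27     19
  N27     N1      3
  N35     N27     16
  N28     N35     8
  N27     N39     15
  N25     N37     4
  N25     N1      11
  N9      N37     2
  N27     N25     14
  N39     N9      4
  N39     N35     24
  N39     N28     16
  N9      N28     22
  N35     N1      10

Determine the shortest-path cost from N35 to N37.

25 hops' cost

Running Dijkstra from N35:
N35: 0
N1: 10  (via N35)
N27: 16  (via N35)
N25: 21  (via N1)
N9: 25  (via N1)
N37: 25  (via N25)
Shortest route: N35 → N1 → N25 → N37 = 25 hops' cost.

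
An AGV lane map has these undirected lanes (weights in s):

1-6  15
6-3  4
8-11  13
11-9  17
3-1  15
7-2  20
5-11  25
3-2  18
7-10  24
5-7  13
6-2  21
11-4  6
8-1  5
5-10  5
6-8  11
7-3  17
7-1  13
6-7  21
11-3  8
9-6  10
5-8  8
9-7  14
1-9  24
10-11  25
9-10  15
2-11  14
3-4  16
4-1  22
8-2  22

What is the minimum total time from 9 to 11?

17 s

Enumerating some paths:
9–11: 17 = 17
9–6–3–11: 10+4+8 = 22
Cheapest is 9–11 at 17 s.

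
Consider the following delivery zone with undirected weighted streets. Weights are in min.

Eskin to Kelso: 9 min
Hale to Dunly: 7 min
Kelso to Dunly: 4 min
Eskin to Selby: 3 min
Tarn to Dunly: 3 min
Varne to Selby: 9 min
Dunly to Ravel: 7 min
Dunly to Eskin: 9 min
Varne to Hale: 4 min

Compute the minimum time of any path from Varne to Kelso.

15 min

Shortest distances from Varne:
Varne: 0
Hale: 4  (via Varne)
Selby: 9  (via Varne)
Dunly: 11  (via Hale)
Eskin: 12  (via Selby)
Tarn: 14  (via Dunly)
Kelso: 15  (via Dunly)
Shortest route: Varne–Hale–Dunly–Kelso = 15 min.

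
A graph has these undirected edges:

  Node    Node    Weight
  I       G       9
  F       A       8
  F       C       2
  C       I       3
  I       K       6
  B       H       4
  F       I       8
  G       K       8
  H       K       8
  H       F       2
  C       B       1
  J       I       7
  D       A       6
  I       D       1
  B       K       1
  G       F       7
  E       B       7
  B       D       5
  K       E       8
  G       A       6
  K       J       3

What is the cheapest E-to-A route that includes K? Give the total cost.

20

Shortest E→K: E–K = 8
Shortest K→A: K–B–C–F–A = 12
Total via K: 8 + 12 = 20.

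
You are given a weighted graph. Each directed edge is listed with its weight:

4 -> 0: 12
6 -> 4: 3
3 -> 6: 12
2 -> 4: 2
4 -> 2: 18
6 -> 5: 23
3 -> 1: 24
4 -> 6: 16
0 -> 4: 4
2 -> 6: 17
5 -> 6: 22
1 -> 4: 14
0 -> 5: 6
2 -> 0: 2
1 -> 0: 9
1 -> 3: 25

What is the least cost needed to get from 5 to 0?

37

Candidate routes:
5 - 6 - 4 - 0: 22+3+12 = 37
5 - 6 - 4 - 2 - 0: 22+3+18+2 = 45
Cheapest is 5 - 6 - 4 - 0 at 37.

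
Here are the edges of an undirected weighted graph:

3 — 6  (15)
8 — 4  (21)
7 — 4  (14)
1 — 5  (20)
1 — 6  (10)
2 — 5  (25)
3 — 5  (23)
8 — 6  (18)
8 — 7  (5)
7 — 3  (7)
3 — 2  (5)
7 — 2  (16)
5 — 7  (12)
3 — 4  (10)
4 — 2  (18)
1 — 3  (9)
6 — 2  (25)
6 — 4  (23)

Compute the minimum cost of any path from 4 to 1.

19

Settle nodes by increasing distance from 4:
4: 0
3: 10  (via 4)
7: 14  (via 4)
2: 15  (via 3)
1: 19  (via 3)
Shortest route: 4 → 3 → 1 = 19.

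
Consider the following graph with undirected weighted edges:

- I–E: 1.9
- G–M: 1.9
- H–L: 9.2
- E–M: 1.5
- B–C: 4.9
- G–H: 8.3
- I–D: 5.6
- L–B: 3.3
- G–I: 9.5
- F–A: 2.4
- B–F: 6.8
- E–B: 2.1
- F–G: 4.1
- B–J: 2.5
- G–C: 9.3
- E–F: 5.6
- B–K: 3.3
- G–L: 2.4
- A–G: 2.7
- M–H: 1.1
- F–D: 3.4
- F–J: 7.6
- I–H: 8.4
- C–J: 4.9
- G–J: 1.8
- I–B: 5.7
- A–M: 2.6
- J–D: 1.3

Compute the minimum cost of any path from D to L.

5.5

Settle nodes by increasing distance from D:
D: 0
J: 1.3  (via D)
G: 3.1  (via J)
F: 3.4  (via D)
B: 3.8  (via J)
M: 5  (via G)
L: 5.5  (via G)
Shortest route: D–J–G–L = 5.5.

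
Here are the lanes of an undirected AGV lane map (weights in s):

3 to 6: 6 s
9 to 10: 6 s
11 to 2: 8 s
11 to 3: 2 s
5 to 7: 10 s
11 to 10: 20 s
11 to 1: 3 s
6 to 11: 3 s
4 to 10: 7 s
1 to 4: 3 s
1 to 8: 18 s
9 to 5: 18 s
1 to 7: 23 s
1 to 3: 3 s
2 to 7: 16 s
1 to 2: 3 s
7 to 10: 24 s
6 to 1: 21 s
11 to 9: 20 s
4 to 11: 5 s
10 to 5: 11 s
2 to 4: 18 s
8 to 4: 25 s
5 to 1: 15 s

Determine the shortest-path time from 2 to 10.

Shortest distances from 2:
2: 0
1: 3  (via 2)
3: 6  (via 1)
4: 6  (via 1)
11: 6  (via 1)
6: 9  (via 11)
10: 13  (via 4)
Shortest route: 2–1–4–10 = 13 s.

13 s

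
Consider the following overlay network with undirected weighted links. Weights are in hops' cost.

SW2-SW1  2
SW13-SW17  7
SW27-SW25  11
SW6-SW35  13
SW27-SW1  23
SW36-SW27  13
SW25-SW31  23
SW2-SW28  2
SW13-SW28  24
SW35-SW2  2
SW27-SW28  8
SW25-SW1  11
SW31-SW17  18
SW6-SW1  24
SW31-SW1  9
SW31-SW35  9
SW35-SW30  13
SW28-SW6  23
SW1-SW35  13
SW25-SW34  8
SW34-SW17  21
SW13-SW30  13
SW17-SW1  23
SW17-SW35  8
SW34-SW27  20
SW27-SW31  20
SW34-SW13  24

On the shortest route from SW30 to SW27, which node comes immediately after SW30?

SW35

Enumerating some paths:
SW30 → SW35 → SW2 → SW28 → SW27: 13+2+2+8 = 25
SW30 → SW35 → SW1 → SW2 → SW28 → SW27: 13+13+2+2+8 = 38
SW30 → SW35 → SW2 → SW1 → SW25 → SW27: 13+2+2+11+11 = 39
SW30 → SW35 → SW2 → SW1 → SW27: 13+2+2+23 = 40
Cheapest is SW30 → SW35 → SW2 → SW28 → SW27 at 25 hops' cost.
So from SW30 the first move is to SW35.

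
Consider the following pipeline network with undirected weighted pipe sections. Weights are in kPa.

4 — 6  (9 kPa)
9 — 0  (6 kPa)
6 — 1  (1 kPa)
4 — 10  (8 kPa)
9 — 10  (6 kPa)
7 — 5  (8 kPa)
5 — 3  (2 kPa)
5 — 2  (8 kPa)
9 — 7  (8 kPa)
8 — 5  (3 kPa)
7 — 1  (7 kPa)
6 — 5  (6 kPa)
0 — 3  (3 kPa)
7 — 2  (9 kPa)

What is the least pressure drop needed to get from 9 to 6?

Enumerating some paths:
9 → 10 → 4 → 6: 6+8+9 = 23
9 → 0 → 3 → 5 → 6: 6+3+2+6 = 17
9 → 7 → 5 → 6: 8+8+6 = 22
9 → 7 → 1 → 6: 8+7+1 = 16
The minimum is 16 kPa via 9 → 7 → 1 → 6.

16 kPa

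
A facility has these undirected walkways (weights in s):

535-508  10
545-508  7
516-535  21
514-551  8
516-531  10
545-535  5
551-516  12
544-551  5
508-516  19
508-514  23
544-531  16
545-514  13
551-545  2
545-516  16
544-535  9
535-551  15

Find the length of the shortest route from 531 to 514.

29 s

Running Dijkstra from 531:
531: 0
516: 10  (via 531)
544: 16  (via 531)
551: 21  (via 544)
545: 23  (via 551)
535: 25  (via 544)
514: 29  (via 551)
Shortest route: 531 → 544 → 551 → 514 = 29 s.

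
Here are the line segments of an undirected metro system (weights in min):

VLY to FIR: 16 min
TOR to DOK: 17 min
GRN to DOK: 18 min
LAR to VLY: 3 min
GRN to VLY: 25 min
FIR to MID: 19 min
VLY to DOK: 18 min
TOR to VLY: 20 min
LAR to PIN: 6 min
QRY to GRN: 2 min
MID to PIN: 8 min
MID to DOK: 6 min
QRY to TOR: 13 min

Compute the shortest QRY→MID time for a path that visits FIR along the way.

Shortest QRY→FIR: QRY–GRN–VLY–FIR = 43
Best FIR to MID: FIR–MID costing 19
Total via FIR: 43 + 19 = 62 min.

62 min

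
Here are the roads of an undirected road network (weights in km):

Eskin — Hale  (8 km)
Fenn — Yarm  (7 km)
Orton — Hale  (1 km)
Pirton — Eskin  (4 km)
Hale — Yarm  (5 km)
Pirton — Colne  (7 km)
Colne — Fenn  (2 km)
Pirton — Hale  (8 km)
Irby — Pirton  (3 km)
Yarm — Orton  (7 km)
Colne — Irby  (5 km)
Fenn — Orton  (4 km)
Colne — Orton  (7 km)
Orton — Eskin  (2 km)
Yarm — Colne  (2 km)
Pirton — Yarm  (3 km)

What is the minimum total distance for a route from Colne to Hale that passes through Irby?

Shortest Colne→Irby: Colne–Irby = 5
Shortest Irby→Hale: Irby–Pirton–Eskin–Orton–Hale = 10
Total via Irby: 5 + 10 = 15 km.

15 km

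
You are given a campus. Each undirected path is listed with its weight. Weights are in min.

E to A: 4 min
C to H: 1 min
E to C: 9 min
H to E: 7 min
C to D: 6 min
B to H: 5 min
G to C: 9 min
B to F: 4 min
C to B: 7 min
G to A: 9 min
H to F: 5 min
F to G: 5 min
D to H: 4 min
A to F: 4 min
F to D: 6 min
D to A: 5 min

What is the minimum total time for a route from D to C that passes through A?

15 min

Shortest D→A: D–A = 5
Shortest A→C: A–F–H–C = 10
Total via A: 5 + 10 = 15 min.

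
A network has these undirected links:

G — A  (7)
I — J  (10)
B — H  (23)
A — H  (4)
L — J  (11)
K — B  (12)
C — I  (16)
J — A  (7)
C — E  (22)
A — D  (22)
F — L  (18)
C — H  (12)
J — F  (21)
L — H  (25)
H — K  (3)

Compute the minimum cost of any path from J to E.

Enumerating some paths:
J - A - H - C - E: 7+4+12+22 = 45
J - I - C - E: 10+16+22 = 48
Cheapest is J - A - H - C - E at 45.

45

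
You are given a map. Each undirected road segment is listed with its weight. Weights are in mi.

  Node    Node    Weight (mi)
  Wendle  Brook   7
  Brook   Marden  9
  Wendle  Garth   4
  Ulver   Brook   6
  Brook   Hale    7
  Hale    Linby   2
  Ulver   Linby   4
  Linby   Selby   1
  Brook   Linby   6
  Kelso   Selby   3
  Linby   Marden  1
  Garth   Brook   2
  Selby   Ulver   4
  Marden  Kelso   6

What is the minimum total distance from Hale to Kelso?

Settle nodes by increasing distance from Hale:
Hale: 0
Linby: 2  (via Hale)
Selby: 3  (via Linby)
Marden: 3  (via Linby)
Ulver: 6  (via Linby)
Kelso: 6  (via Selby)
Shortest route: Hale–Linby–Selby–Kelso = 6 mi.

6 mi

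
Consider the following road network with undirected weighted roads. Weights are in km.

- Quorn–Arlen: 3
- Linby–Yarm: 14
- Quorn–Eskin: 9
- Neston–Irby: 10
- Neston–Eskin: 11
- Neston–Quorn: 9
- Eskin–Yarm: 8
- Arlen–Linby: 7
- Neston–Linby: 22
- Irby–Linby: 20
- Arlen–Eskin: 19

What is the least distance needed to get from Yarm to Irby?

29 km

Compare a few routes:
Yarm → Eskin → Neston → Irby: 8+11+10 = 29
Yarm → Linby → Irby: 14+20 = 34
The minimum is 29 km via Yarm → Eskin → Neston → Irby.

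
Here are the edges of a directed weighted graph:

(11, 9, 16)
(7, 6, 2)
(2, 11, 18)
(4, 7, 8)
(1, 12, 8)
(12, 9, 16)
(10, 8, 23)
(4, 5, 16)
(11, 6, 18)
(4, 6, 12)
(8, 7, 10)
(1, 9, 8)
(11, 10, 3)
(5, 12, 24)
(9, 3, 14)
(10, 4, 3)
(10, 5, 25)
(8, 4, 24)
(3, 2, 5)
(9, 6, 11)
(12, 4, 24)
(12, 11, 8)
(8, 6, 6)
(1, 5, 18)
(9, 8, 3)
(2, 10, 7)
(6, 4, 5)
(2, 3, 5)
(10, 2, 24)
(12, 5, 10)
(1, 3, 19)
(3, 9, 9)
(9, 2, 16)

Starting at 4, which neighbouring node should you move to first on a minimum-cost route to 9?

Compare a few routes:
4–5–12–9: 16+24+16 = 56
4–5–12–11–9: 16+24+8+16 = 64
Cheapest is 4–5–12–9 at 56.
So from 4 the first move is to 5.

5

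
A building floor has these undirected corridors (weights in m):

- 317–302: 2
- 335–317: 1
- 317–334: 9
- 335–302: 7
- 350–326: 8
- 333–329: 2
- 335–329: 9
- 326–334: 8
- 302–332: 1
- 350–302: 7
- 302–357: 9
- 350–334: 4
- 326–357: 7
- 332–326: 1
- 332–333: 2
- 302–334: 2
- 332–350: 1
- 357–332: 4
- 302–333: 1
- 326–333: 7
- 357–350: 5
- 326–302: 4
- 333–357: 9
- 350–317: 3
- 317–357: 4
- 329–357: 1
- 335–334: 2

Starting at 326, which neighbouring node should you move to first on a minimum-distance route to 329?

332

Compare a few routes:
326 → 332 → 333 → 329: 1+2+2 = 5
326 → 332 → 357 → 329: 1+4+1 = 6
The minimum is 5 m via 326 → 332 → 333 → 329.
So from 326 the first move is to 332.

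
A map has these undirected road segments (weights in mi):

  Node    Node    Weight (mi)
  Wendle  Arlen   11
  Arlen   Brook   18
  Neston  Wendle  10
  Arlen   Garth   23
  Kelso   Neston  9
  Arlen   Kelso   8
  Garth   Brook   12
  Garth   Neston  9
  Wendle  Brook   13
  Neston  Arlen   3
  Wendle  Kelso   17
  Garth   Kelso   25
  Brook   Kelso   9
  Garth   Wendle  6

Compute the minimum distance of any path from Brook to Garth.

Running Dijkstra from Brook:
Brook: 0
Kelso: 9  (via Brook)
Garth: 12  (via Brook)
Shortest route: Brook–Garth = 12 mi.

12 mi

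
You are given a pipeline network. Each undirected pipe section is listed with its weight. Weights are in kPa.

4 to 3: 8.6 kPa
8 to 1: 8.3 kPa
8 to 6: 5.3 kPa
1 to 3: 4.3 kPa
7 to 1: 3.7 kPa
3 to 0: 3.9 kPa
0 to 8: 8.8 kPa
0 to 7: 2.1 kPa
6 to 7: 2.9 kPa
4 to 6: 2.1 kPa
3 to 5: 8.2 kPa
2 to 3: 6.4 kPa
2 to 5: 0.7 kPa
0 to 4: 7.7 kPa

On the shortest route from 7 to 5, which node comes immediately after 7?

Enumerating some paths:
7 → 0 → 3 → 2 → 5: 2.1+3.9+6.4+0.7 = 13.1
7 → 0 → 3 → 5: 2.1+3.9+8.2 = 14.2
Cheapest is 7 → 0 → 3 → 2 → 5 at 13.1 kPa.
So from 7 the first move is to 0.

0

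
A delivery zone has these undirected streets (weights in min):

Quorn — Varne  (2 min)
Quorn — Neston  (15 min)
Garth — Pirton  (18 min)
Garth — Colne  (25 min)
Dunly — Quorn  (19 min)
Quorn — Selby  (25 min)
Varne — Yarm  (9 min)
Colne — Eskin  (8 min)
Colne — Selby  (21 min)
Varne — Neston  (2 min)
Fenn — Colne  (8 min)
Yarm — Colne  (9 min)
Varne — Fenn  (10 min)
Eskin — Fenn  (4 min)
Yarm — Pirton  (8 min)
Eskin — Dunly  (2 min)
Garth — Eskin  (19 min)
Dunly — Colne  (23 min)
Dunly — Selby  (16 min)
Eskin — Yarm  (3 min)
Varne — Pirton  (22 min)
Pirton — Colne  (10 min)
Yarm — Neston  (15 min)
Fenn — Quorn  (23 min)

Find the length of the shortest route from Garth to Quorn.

Candidate routes:
Garth - Eskin - Yarm - Varne - Quorn: 19+3+9+2 = 33
Garth - Pirton - Yarm - Varne - Quorn: 18+8+9+2 = 37
Garth - Eskin - Fenn - Varne - Quorn: 19+4+10+2 = 35
The minimum is 33 min via Garth - Eskin - Yarm - Varne - Quorn.

33 min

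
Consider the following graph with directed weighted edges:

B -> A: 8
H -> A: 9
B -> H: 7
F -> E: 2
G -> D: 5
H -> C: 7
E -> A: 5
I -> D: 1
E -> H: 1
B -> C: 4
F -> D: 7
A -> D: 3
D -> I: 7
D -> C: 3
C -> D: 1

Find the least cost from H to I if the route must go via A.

19

Best H to A: H–A costing 9
Best A to I: A–D–I costing 10
Total via A: 9 + 10 = 19.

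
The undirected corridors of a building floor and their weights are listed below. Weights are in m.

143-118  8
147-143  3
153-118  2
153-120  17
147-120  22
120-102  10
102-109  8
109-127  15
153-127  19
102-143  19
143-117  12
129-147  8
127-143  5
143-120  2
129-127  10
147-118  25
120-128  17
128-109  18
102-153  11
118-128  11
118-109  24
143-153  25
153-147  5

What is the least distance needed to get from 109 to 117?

Settle nodes by increasing distance from 109:
109: 0
102: 8  (via 109)
127: 15  (via 109)
128: 18  (via 109)
120: 18  (via 102)
153: 19  (via 102)
143: 20  (via 127)
118: 21  (via 153)
147: 23  (via 143)
129: 25  (via 127)
117: 32  (via 143)
Shortest route: 109 → 127 → 143 → 117 = 32 m.

32 m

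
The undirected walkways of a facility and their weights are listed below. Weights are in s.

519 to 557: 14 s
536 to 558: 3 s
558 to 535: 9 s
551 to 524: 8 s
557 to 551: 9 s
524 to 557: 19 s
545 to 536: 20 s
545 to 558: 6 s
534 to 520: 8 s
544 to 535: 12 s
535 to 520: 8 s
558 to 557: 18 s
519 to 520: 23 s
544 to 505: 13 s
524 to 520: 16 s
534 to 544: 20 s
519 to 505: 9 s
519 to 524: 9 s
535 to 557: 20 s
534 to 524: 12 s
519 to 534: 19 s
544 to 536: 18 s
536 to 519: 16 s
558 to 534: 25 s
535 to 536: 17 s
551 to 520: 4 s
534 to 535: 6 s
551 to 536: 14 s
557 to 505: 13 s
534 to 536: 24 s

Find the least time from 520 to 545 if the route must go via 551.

27 s

Shortest 520→551: 520 → 551 = 4
Best 551 to 545: 551 → 536 → 558 → 545 costing 23
Total via 551: 4 + 23 = 27 s.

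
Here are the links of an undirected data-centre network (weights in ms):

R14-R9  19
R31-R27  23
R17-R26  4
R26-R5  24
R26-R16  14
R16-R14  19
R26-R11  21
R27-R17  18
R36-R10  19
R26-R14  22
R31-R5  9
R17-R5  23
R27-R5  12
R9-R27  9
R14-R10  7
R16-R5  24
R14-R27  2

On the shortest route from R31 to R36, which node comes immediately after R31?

Candidate routes:
R31 → R5 → R27 → R14 → R10 → R36: 9+12+2+7+19 = 49
R31 → R27 → R9 → R14 → R10 → R36: 23+9+19+7+19 = 77
R31 → R27 → R14 → R10 → R36: 23+2+7+19 = 51
R31 → R5 → R27 → R9 → R14 → R10 → R36: 9+12+9+19+7+19 = 75
The minimum is 49 ms via R31 → R5 → R27 → R14 → R10 → R36.
So from R31 the first move is to R5.

R5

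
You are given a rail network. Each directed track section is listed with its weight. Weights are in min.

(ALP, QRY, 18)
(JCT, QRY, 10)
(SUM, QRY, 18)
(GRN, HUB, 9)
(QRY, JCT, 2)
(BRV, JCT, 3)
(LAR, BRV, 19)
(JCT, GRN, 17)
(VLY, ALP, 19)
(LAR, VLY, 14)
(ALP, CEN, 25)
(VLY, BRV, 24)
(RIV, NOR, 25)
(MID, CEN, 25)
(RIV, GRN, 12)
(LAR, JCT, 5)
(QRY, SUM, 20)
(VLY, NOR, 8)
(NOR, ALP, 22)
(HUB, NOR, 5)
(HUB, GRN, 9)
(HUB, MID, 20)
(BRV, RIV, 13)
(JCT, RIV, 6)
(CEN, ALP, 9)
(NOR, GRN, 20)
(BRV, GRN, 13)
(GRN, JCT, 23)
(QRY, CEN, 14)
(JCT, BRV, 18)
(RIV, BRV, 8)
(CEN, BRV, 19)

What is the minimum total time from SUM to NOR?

51 min

Shortest distances from SUM:
SUM: 0
QRY: 18  (via SUM)
JCT: 20  (via QRY)
RIV: 26  (via JCT)
CEN: 32  (via QRY)
BRV: 34  (via RIV)
GRN: 37  (via JCT)
ALP: 41  (via CEN)
HUB: 46  (via GRN)
NOR: 51  (via RIV)
Shortest route: SUM → QRY → JCT → RIV → NOR = 51 min.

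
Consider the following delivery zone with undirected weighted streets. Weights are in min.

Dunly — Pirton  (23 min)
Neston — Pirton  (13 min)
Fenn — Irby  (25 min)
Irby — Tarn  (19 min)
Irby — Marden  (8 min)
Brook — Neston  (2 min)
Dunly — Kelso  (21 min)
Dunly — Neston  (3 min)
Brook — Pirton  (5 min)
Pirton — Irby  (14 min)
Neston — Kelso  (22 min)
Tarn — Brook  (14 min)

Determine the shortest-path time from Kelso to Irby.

Enumerating some paths:
Kelso - Dunly - Neston - Brook - Pirton - Irby: 21+3+2+5+14 = 45
Kelso - Neston - Brook - Pirton - Irby: 22+2+5+14 = 43
Cheapest is Kelso - Neston - Brook - Pirton - Irby at 43 min.

43 min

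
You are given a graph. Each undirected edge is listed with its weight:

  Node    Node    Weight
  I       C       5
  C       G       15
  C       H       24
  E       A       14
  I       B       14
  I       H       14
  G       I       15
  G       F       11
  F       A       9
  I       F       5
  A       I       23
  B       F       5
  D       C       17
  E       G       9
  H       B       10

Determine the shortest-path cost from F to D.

27

Shortest distances from F:
F: 0
B: 5  (via F)
I: 5  (via F)
A: 9  (via F)
C: 10  (via I)
G: 11  (via F)
H: 15  (via B)
E: 20  (via G)
D: 27  (via C)
Shortest route: F → I → C → D = 27.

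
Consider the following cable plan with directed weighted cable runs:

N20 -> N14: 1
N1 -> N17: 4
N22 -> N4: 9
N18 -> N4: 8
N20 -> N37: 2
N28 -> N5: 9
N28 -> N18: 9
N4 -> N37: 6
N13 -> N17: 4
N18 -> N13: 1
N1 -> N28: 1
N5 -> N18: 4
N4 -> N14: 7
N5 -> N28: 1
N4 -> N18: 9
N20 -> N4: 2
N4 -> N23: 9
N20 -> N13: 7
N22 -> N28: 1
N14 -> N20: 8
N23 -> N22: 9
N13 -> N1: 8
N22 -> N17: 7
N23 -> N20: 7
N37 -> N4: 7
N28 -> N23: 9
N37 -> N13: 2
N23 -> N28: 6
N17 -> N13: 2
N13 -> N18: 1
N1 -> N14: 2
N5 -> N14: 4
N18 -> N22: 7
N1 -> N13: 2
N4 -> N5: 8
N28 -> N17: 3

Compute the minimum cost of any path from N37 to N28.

Settle nodes by increasing distance from N37:
N37: 0
N13: 2  (via N37)
N18: 3  (via N13)
N17: 6  (via N13)
N4: 7  (via N37)
N1: 10  (via N13)
N22: 10  (via N18)
N28: 11  (via N1)
Shortest route: N37 → N13 → N1 → N28 = 11.

11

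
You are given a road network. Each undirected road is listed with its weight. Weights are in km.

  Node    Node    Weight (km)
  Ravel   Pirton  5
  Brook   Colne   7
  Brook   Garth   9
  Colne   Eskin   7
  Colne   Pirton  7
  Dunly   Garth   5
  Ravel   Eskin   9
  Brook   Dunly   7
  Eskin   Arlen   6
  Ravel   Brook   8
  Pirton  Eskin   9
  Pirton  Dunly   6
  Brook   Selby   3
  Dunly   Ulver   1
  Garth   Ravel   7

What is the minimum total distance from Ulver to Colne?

14 km

Compare a few routes:
Ulver - Dunly - Brook - Colne: 1+7+7 = 15
Ulver - Dunly - Garth - Brook - Colne: 1+5+9+7 = 22
Ulver - Dunly - Pirton - Colne: 1+6+7 = 14
Cheapest is Ulver - Dunly - Pirton - Colne at 14 km.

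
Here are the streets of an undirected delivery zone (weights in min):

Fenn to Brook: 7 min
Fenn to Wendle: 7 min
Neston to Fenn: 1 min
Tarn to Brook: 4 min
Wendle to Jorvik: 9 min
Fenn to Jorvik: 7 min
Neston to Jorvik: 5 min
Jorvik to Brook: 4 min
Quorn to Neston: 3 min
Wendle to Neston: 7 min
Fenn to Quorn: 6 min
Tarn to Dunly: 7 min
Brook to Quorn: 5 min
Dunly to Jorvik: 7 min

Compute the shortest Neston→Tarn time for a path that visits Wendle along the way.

Best Neston to Wendle: Neston–Wendle costing 7
Best Wendle to Tarn: Wendle–Jorvik–Brook–Tarn costing 17
Total via Wendle: 7 + 17 = 24 min.

24 min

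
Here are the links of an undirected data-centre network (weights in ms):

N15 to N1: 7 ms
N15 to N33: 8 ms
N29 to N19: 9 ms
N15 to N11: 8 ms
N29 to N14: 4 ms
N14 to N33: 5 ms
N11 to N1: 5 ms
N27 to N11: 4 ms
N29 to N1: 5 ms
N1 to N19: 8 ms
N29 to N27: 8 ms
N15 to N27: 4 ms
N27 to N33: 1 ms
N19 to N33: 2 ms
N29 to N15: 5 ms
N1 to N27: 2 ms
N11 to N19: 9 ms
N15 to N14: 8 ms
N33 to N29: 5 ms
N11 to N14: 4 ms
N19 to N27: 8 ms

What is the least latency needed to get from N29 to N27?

6 ms

Compare a few routes:
N29–N1–N27: 5+2 = 7
N29–N33–N27: 5+1 = 6
N29–N27: 8 = 8
Cheapest is N29–N33–N27 at 6 ms.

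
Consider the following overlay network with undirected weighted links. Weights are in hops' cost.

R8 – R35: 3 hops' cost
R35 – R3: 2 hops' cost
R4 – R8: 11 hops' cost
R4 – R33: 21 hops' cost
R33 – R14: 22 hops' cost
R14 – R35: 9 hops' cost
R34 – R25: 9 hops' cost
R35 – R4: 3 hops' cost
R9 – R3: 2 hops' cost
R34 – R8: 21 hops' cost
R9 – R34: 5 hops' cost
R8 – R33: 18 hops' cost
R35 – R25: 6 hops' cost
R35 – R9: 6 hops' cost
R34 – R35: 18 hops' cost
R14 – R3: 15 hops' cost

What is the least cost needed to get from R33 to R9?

25 hops' cost

Candidate routes:
R33–R4–R35–R3–R9: 21+3+2+2 = 28
R33–R8–R35–R3–R9: 18+3+2+2 = 25
R33–R8–R35–R9: 18+3+6 = 27
Cheapest is R33–R8–R35–R3–R9 at 25 hops' cost.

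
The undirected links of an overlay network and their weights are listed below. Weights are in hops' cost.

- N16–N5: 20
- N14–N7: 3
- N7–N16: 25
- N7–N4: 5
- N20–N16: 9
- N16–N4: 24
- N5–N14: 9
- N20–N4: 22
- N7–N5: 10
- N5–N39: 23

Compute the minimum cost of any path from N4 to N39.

38 hops' cost

Running Dijkstra from N4:
N4: 0
N7: 5  (via N4)
N14: 8  (via N7)
N5: 15  (via N7)
N20: 22  (via N4)
N16: 24  (via N4)
N39: 38  (via N5)
Shortest route: N4 → N7 → N5 → N39 = 38 hops' cost.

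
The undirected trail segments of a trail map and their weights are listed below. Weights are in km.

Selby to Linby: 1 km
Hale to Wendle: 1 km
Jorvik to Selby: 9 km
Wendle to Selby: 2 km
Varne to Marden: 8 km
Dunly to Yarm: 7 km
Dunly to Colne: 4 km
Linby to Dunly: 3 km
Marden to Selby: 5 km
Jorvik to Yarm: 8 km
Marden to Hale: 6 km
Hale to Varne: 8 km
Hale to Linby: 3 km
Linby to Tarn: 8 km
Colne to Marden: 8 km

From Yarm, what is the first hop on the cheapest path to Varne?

Dunly

Enumerating some paths:
Yarm - Dunly - Linby - Hale - Varne: 7+3+3+8 = 21
Yarm - Dunly - Linby - Selby - Wendle - Hale - Varne: 7+3+1+2+1+8 = 22
Yarm - Dunly - Linby - Selby - Marden - Varne: 7+3+1+5+8 = 24
Cheapest is Yarm - Dunly - Linby - Hale - Varne at 21 km.
So from Yarm the first move is to Dunly.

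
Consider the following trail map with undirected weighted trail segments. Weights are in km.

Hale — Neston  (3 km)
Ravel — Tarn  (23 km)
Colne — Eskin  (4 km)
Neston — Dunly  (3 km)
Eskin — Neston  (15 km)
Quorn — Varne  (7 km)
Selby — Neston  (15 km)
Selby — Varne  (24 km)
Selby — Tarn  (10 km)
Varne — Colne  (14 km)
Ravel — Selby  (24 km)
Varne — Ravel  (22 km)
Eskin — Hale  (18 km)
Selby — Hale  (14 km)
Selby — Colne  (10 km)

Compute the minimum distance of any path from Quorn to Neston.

Compare a few routes:
Quorn → Varne → Selby → Neston: 7+24+15 = 46
Quorn → Varne → Colne → Eskin → Hale → Neston: 7+14+4+18+3 = 46
Quorn → Varne → Colne → Eskin → Neston: 7+14+4+15 = 40
Quorn → Varne → Colne → Selby → Neston: 7+14+10+15 = 46
Cheapest is Quorn → Varne → Colne → Eskin → Neston at 40 km.

40 km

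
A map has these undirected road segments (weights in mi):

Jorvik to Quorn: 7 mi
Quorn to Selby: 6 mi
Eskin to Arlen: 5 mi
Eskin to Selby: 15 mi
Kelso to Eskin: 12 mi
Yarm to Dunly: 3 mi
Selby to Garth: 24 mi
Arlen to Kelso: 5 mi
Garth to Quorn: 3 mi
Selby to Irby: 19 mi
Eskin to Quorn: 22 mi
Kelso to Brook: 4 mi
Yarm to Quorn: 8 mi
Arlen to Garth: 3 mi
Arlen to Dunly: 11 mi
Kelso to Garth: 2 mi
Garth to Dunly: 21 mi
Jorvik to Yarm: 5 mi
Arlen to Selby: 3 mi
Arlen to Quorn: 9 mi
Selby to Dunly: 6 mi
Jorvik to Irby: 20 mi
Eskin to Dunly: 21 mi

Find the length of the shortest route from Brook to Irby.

31 mi

Compare a few routes:
Brook → Kelso → Garth → Quorn → Jorvik → Irby: 4+2+3+7+20 = 36
Brook → Kelso → Arlen → Garth → Quorn → Selby → Irby: 4+5+3+3+6+19 = 40
Brook → Kelso → Arlen → Selby → Irby: 4+5+3+19 = 31
Brook → Kelso → Garth → Quorn → Selby → Irby: 4+2+3+6+19 = 34
Cheapest is Brook → Kelso → Arlen → Selby → Irby at 31 mi.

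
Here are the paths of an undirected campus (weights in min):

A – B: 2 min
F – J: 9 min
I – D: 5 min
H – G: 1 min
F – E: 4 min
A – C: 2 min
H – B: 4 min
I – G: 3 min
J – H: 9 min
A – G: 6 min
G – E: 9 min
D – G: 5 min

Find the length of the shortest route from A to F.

Settle nodes by increasing distance from A:
A: 0
B: 2  (via A)
C: 2  (via A)
G: 6  (via A)
H: 6  (via B)
I: 9  (via G)
D: 11  (via G)
E: 15  (via G)
J: 15  (via H)
F: 19  (via E)
Shortest route: A–G–E–F = 19 min.

19 min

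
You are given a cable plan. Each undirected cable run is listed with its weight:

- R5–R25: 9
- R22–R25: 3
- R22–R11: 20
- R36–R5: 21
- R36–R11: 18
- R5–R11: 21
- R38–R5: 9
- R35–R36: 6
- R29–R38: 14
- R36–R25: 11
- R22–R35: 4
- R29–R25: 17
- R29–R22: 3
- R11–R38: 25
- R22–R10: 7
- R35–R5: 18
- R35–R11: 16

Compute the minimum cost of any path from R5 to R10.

19

Shortest distances from R5:
R5: 0
R25: 9  (via R5)
R38: 9  (via R5)
R22: 12  (via R25)
R29: 15  (via R22)
R35: 16  (via R22)
R10: 19  (via R22)
Shortest route: R5–R25–R22–R10 = 19.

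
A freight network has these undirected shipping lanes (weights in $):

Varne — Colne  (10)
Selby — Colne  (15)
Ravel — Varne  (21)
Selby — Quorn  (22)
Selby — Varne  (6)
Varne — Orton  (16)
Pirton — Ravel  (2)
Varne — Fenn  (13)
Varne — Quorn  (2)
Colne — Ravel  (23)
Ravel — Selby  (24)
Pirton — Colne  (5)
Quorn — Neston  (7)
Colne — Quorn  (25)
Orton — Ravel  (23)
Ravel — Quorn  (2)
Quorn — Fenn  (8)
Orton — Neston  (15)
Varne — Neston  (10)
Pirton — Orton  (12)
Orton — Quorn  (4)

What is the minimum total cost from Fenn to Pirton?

$12

Shortest distances from Fenn:
Fenn: 0
Quorn: 8  (via Fenn)
Varne: 10  (via Quorn)
Ravel: 10  (via Quorn)
Orton: 12  (via Quorn)
Pirton: 12  (via Ravel)
Shortest route: Fenn–Quorn–Ravel–Pirton = $12.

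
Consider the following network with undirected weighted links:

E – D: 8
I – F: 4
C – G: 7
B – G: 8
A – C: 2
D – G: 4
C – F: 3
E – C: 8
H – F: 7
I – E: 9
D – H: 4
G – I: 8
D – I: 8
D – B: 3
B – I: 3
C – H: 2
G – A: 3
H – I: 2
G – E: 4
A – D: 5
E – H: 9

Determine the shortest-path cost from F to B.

Enumerating some paths:
F - C - H - I - B: 3+2+2+3 = 10
F - H - I - B: 7+2+3 = 12
F - I - B: 4+3 = 7
F - C - H - D - B: 3+2+4+3 = 12
Cheapest is F - I - B at 7.

7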